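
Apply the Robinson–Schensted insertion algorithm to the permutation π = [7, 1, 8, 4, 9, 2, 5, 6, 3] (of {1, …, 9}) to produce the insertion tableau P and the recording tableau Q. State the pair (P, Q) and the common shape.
P = [1, 2, 3, 6] / [4, 5, 9] / [7, 8];  Q = [1, 3, 5, 8] / [2, 4, 7] / [6, 9];  common shape = (4, 3, 2)

Row-insert the values π_1, π_2, … into P one at a time, bumping the leftmost entry strictly greater than the inserted value down to the next row. The recording tableau Q records, in position (i, j), the step at which that cell was added to P.
  Insert 7 (step 1): P = [7];  Q = [1]
  Insert 1 (step 2): P = [1] / [7];  Q = [1] / [2]
  Insert 8 (step 3): P = [1, 8] / [7];  Q = [1, 3] / [2]
  Insert 4 (step 4): P = [1, 4] / [7, 8];  Q = [1, 3] / [2, 4]
  Insert 9 (step 5): P = [1, 4, 9] / [7, 8];  Q = [1, 3, 5] / [2, 4]
  Insert 2 (step 6): P = [1, 2, 9] / [4, 8] / [7];  Q = [1, 3, 5] / [2, 4] / [6]
  Insert 5 (step 7): P = [1, 2, 5] / [4, 8, 9] / [7];  Q = [1, 3, 5] / [2, 4, 7] / [6]
  Insert 6 (step 8): P = [1, 2, 5, 6] / [4, 8, 9] / [7];  Q = [1, 3, 5, 8] / [2, 4, 7] / [6]
  Insert 3 (step 9): P = [1, 2, 3, 6] / [4, 5, 9] / [7, 8];  Q = [1, 3, 5, 8] / [2, 4, 7] / [6, 9]
Final shape: (4, 3, 2).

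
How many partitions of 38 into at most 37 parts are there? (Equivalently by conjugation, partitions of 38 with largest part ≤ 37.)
p(38, parts ≤ 37) = 26014

Use the recurrence p(n, m) = p(n, m−1) + p(n−m, m): either the largest part is < m (count p(n, m−1)) or the largest part is exactly m (remove one copy of m, count p(n−m, m)). With p(0, ·) = 1 this gives p(38, parts ≤ 37) = 26014. (By conjugating Young diagrams, this also counts partitions of 38 into at most 37 parts.)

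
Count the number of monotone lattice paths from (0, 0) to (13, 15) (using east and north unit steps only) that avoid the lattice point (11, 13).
Number of paths = 22465296

Total paths from (0, 0) to (13, 15): C(28, 13) = 37442160. Paths through (11, 13): (paths (0, 0) → (11, 13)) × (paths (11, 13) → (13, 15)) = C(24, 11) · C(4, 2) = 2496144 · 6 = 14976864. Avoidance count = 37442160 − 14976864 = 22465296.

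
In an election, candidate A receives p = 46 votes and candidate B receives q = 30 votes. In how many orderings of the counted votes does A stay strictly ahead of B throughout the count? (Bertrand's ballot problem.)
Strict-lead orderings = 271958062826414948480

Total orderings of the 76 votes with 46 for A: C(76, 46) = 1291800798425471005280. By the Bertrand ballot formula (Cycle Lemma / reflection principle), the number of orderings in which A is strictly ahead of B throughout is (p − q)/(p + q) · C(p + q, p) = (46 − 30)/(46 + 30) · 1291800798425471005280 = 271958062826414948480.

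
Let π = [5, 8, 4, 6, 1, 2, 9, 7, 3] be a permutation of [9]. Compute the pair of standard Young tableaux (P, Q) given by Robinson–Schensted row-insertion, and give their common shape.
P = [1, 2, 3] / [4, 6, 7] / [5, 8, 9];  Q = [1, 2, 7] / [3, 4, 8] / [5, 6, 9];  common shape = (3, 3, 3)

Row-insert the values π_1, π_2, … into P one at a time, bumping the leftmost entry strictly greater than the inserted value down to the next row. The recording tableau Q records, in position (i, j), the step at which that cell was added to P.
  Insert 5 (step 1): P = [5];  Q = [1]
  Insert 8 (step 2): P = [5, 8];  Q = [1, 2]
  Insert 4 (step 3): P = [4, 8] / [5];  Q = [1, 2] / [3]
  Insert 6 (step 4): P = [4, 6] / [5, 8];  Q = [1, 2] / [3, 4]
  Insert 1 (step 5): P = [1, 6] / [4, 8] / [5];  Q = [1, 2] / [3, 4] / [5]
  Insert 2 (step 6): P = [1, 2] / [4, 6] / [5, 8];  Q = [1, 2] / [3, 4] / [5, 6]
  Insert 9 (step 7): P = [1, 2, 9] / [4, 6] / [5, 8];  Q = [1, 2, 7] / [3, 4] / [5, 6]
  Insert 7 (step 8): P = [1, 2, 7] / [4, 6, 9] / [5, 8];  Q = [1, 2, 7] / [3, 4, 8] / [5, 6]
  Insert 3 (step 9): P = [1, 2, 3] / [4, 6, 7] / [5, 8, 9];  Q = [1, 2, 7] / [3, 4, 8] / [5, 6, 9]
Final shape: (3, 3, 3).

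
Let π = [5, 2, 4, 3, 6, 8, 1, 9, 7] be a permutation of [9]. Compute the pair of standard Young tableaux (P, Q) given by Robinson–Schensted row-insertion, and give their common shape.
P = [1, 3, 6, 7, 9] / [2, 8] / [4] / [5];  Q = [1, 3, 5, 6, 8] / [2, 9] / [4] / [7];  common shape = (5, 2, 1, 1)

Row-insert the values π_1, π_2, … into P one at a time, bumping the leftmost entry strictly greater than the inserted value down to the next row. The recording tableau Q records, in position (i, j), the step at which that cell was added to P.
  Insert 5 (step 1): P = [5];  Q = [1]
  Insert 2 (step 2): P = [2] / [5];  Q = [1] / [2]
  Insert 4 (step 3): P = [2, 4] / [5];  Q = [1, 3] / [2]
  Insert 3 (step 4): P = [2, 3] / [4] / [5];  Q = [1, 3] / [2] / [4]
  Insert 6 (step 5): P = [2, 3, 6] / [4] / [5];  Q = [1, 3, 5] / [2] / [4]
  Insert 8 (step 6): P = [2, 3, 6, 8] / [4] / [5];  Q = [1, 3, 5, 6] / [2] / [4]
  Insert 1 (step 7): P = [1, 3, 6, 8] / [2] / [4] / [5];  Q = [1, 3, 5, 6] / [2] / [4] / [7]
  Insert 9 (step 8): P = [1, 3, 6, 8, 9] / [2] / [4] / [5];  Q = [1, 3, 5, 6, 8] / [2] / [4] / [7]
  Insert 7 (step 9): P = [1, 3, 6, 7, 9] / [2, 8] / [4] / [5];  Q = [1, 3, 5, 6, 8] / [2, 9] / [4] / [7]
Final shape: (5, 2, 1, 1).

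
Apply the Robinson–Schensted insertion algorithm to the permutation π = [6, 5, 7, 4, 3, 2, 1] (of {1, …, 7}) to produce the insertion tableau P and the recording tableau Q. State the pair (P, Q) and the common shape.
P = [1, 7] / [2] / [3] / [4] / [5] / [6];  Q = [1, 3] / [2] / [4] / [5] / [6] / [7];  common shape = (2, 1, 1, 1, 1, 1)

Row-insert the values π_1, π_2, … into P one at a time, bumping the leftmost entry strictly greater than the inserted value down to the next row. The recording tableau Q records, in position (i, j), the step at which that cell was added to P.
  Insert 6 (step 1): P = [6];  Q = [1]
  Insert 5 (step 2): P = [5] / [6];  Q = [1] / [2]
  Insert 7 (step 3): P = [5, 7] / [6];  Q = [1, 3] / [2]
  Insert 4 (step 4): P = [4, 7] / [5] / [6];  Q = [1, 3] / [2] / [4]
  Insert 3 (step 5): P = [3, 7] / [4] / [5] / [6];  Q = [1, 3] / [2] / [4] / [5]
  Insert 2 (step 6): P = [2, 7] / [3] / [4] / [5] / [6];  Q = [1, 3] / [2] / [4] / [5] / [6]
  Insert 1 (step 7): P = [1, 7] / [2] / [3] / [4] / [5] / [6];  Q = [1, 3] / [2] / [4] / [5] / [6] / [7]
Final shape: (2, 1, 1, 1, 1, 1).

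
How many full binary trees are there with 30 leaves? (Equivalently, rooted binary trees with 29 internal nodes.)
C_29 = 1002242216651368

These full binary trees are counted by the Catalan number C_n = (1/(n + 1)) · C(2n, n). For n = 29: C_29 = (1/30) · C(58, 29) = 30067266499541040/30 = 1002242216651368.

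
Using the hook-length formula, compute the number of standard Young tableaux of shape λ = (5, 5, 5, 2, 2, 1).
# SYT of shape (5, 5, 5, 2, 2, 1) = 48498450

Hook-length formula: f^λ = n! / Π hook(c), product over all cells c of the Young diagram. For λ = (5, 5, 5, 2, 2, 1), n = 20 boxes. Hook lengths by row (left-to-right, top-to-bottom): [10, 8, 5, 4, 3]; [9, 7, 4, 3, 2]; [8, 6, 3, 2, 1]; [4, 2]; [3, 1]; [1]. Product of hooks = 50164531200. So f^λ = 20! / 50164531200 = 2432902008176640000 / 50164531200 = 48498450.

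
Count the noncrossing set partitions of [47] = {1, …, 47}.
C_47 = 33868773757191046886429490

These noncrossing partitions are counted by the Catalan number C_n = (1/(n + 1)) · C(2n, n). For n = 47: C_47 = (1/48) · C(94, 47) = 1625701140345170250548615520/48 = 33868773757191046886429490.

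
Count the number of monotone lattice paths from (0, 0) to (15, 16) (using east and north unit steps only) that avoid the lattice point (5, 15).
Number of paths = 300369651

Total paths from (0, 0) to (15, 16): C(31, 15) = 300540195. Paths through (5, 15): (paths (0, 0) → (5, 15)) × (paths (5, 15) → (15, 16)) = C(20, 5) · C(11, 10) = 15504 · 11 = 170544. Avoidance count = 300540195 − 170544 = 300369651.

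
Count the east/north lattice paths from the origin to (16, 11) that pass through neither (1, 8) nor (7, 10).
Number of paths = 12838591

Inclusion–exclusion. Total paths: C(27, 16) = 13037895. Through P₁: C(9, 1)·C(18, 15) = 7344. Through P₂: C(17, 7)·C(10, 9) = 194480. Since P₁ is strictly southwest of P₂, a monotone path through both must visit P₁ then P₂; paths through both = C(9, 1)·C(8, 6)·C(10, 9) = 2520. Avoid both = 13037895 − 7344 − 194480 + 2520 = 12838591.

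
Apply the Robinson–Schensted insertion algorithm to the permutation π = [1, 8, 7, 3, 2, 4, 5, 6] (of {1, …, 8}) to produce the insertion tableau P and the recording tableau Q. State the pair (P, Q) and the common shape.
P = [1, 2, 4, 5, 6] / [3] / [7] / [8];  Q = [1, 2, 6, 7, 8] / [3] / [4] / [5];  common shape = (5, 1, 1, 1)

Row-insert the values π_1, π_2, … into P one at a time, bumping the leftmost entry strictly greater than the inserted value down to the next row. The recording tableau Q records, in position (i, j), the step at which that cell was added to P.
  Insert 1 (step 1): P = [1];  Q = [1]
  Insert 8 (step 2): P = [1, 8];  Q = [1, 2]
  Insert 7 (step 3): P = [1, 7] / [8];  Q = [1, 2] / [3]
  Insert 3 (step 4): P = [1, 3] / [7] / [8];  Q = [1, 2] / [3] / [4]
  Insert 2 (step 5): P = [1, 2] / [3] / [7] / [8];  Q = [1, 2] / [3] / [4] / [5]
  Insert 4 (step 6): P = [1, 2, 4] / [3] / [7] / [8];  Q = [1, 2, 6] / [3] / [4] / [5]
  Insert 5 (step 7): P = [1, 2, 4, 5] / [3] / [7] / [8];  Q = [1, 2, 6, 7] / [3] / [4] / [5]
  Insert 6 (step 8): P = [1, 2, 4, 5, 6] / [3] / [7] / [8];  Q = [1, 2, 6, 7, 8] / [3] / [4] / [5]
Final shape: (5, 1, 1, 1).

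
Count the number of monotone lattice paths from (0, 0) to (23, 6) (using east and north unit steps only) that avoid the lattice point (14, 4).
Number of paths = 306720

Total paths from (0, 0) to (23, 6): C(29, 23) = 475020. Paths through (14, 4): (paths (0, 0) → (14, 4)) × (paths (14, 4) → (23, 6)) = C(18, 14) · C(11, 9) = 3060 · 55 = 168300. Avoidance count = 475020 − 168300 = 306720.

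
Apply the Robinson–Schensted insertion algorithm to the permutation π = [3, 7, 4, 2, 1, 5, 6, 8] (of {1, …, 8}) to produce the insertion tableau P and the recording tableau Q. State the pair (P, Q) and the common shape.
P = [1, 4, 5, 6, 8] / [2] / [3] / [7];  Q = [1, 2, 6, 7, 8] / [3] / [4] / [5];  common shape = (5, 1, 1, 1)

Row-insert the values π_1, π_2, … into P one at a time, bumping the leftmost entry strictly greater than the inserted value down to the next row. The recording tableau Q records, in position (i, j), the step at which that cell was added to P.
  Insert 3 (step 1): P = [3];  Q = [1]
  Insert 7 (step 2): P = [3, 7];  Q = [1, 2]
  Insert 4 (step 3): P = [3, 4] / [7];  Q = [1, 2] / [3]
  Insert 2 (step 4): P = [2, 4] / [3] / [7];  Q = [1, 2] / [3] / [4]
  Insert 1 (step 5): P = [1, 4] / [2] / [3] / [7];  Q = [1, 2] / [3] / [4] / [5]
  Insert 5 (step 6): P = [1, 4, 5] / [2] / [3] / [7];  Q = [1, 2, 6] / [3] / [4] / [5]
  Insert 6 (step 7): P = [1, 4, 5, 6] / [2] / [3] / [7];  Q = [1, 2, 6, 7] / [3] / [4] / [5]
  Insert 8 (step 8): P = [1, 4, 5, 6, 8] / [2] / [3] / [7];  Q = [1, 2, 6, 7, 8] / [3] / [4] / [5]
Final shape: (5, 1, 1, 1).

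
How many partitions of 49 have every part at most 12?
p(49, parts ≤ 12) = 85067

Use the recurrence p(n, m) = p(n, m−1) + p(n−m, m): either the largest part is < m (count p(n, m−1)) or the largest part is exactly m (remove one copy of m, count p(n−m, m)). With p(0, ·) = 1 this gives p(49, parts ≤ 12) = 85067. (By conjugating Young diagrams, this also counts partitions of 49 into at most 12 parts.)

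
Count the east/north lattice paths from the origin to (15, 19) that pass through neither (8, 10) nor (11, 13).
Number of paths = 1014969360

Inclusion–exclusion. Total paths: C(34, 15) = 1855967520. Through P₁: C(18, 8)·C(16, 7) = 500591520. Through P₂: C(24, 11)·C(10, 4) = 524190240. Since P₁ is strictly southwest of P₂, a monotone path through both must visit P₁ then P₂; paths through both = C(18, 8)·C(6, 3)·C(10, 4) = 183783600. Avoid both = 1855967520 − 500591520 − 524190240 + 183783600 = 1014969360.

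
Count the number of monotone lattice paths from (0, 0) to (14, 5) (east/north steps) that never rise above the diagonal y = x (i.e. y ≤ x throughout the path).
Number of paths = 7752

By the reflection principle (André's argument), the number of monotone paths to (14, 5) with n ≤ m that never go above y = x is C(19, 14) − C(19, 15) = 11628 − 3876 = 7752.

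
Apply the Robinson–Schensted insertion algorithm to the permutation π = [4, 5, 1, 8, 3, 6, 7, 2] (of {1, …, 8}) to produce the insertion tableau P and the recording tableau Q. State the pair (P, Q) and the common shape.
P = [1, 2, 6, 7] / [3, 5, 8] / [4];  Q = [1, 2, 4, 7] / [3, 5, 6] / [8];  common shape = (4, 3, 1)

Row-insert the values π_1, π_2, … into P one at a time, bumping the leftmost entry strictly greater than the inserted value down to the next row. The recording tableau Q records, in position (i, j), the step at which that cell was added to P.
  Insert 4 (step 1): P = [4];  Q = [1]
  Insert 5 (step 2): P = [4, 5];  Q = [1, 2]
  Insert 1 (step 3): P = [1, 5] / [4];  Q = [1, 2] / [3]
  Insert 8 (step 4): P = [1, 5, 8] / [4];  Q = [1, 2, 4] / [3]
  Insert 3 (step 5): P = [1, 3, 8] / [4, 5];  Q = [1, 2, 4] / [3, 5]
  Insert 6 (step 6): P = [1, 3, 6] / [4, 5, 8];  Q = [1, 2, 4] / [3, 5, 6]
  Insert 7 (step 7): P = [1, 3, 6, 7] / [4, 5, 8];  Q = [1, 2, 4, 7] / [3, 5, 6]
  Insert 2 (step 8): P = [1, 2, 6, 7] / [3, 5, 8] / [4];  Q = [1, 2, 4, 7] / [3, 5, 6] / [8]
Final shape: (4, 3, 1).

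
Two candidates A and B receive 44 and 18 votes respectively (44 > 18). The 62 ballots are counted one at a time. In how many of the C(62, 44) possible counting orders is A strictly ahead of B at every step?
Strict-lead orderings = 775421189886525

Total orderings of the 62 votes with 44 for A: C(62, 44) = 1849081298960175. By the Bertrand ballot formula (Cycle Lemma / reflection principle), the number of orderings in which A is strictly ahead of B throughout is (p − q)/(p + q) · C(p + q, p) = (44 − 18)/(44 + 18) · 1849081298960175 = 775421189886525.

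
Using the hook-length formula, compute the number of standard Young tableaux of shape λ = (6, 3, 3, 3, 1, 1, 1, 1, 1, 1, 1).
# SYT of shape (6, 3, 3, 3, 1, 1, 1, 1, 1, 1, 1) = 218243025

Hook-length formula: f^λ = n! / Π hook(c), product over all cells c of the Young diagram. For λ = (6, 3, 3, 3, 1, 1, 1, 1, 1, 1, 1), n = 22 boxes. Hook lengths by row (left-to-right, top-to-bottom): [16, 8, 7, 3, 2, 1]; [12, 4, 3]; [11, 3, 2]; [10, 2, 1]; [7]; [6]; [5]; [4]; [3]; [2]; [1]. Product of hooks = 5150225203200. So f^λ = 22! / 5150225203200 = 1124000727777607680000 / 5150225203200 = 218243025.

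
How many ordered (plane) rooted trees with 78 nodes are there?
C_77 = 18793142726809884575211361279087545193250040

These ordered rooted trees are counted by the Catalan number C_n = (1/(n + 1)) · C(2n, n). For n = 77: C_77 = (1/78) · C(154, 77) = 1465865132691170996866486179768828525073503120/78 = 18793142726809884575211361279087545193250040.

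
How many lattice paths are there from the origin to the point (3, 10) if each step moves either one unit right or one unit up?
Number of paths = 286

A monotone lattice path from (0, 0) to (3, 10) consists of 3 east steps and 10 north steps in some order, so it is determined by which 3 of the 13 steps are east. The count is C(13, 3) = 286.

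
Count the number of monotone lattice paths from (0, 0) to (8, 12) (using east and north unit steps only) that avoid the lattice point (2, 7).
Number of paths = 109338

Total paths from (0, 0) to (8, 12): C(20, 8) = 125970. Paths through (2, 7): (paths (0, 0) → (2, 7)) × (paths (2, 7) → (8, 12)) = C(9, 2) · C(11, 6) = 36 · 462 = 16632. Avoidance count = 125970 − 16632 = 109338.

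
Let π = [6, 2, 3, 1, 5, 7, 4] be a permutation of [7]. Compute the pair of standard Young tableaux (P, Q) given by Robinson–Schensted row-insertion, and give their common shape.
P = [1, 3, 4, 7] / [2, 5] / [6];  Q = [1, 3, 5, 6] / [2, 7] / [4];  common shape = (4, 2, 1)

Row-insert the values π_1, π_2, … into P one at a time, bumping the leftmost entry strictly greater than the inserted value down to the next row. The recording tableau Q records, in position (i, j), the step at which that cell was added to P.
  Insert 6 (step 1): P = [6];  Q = [1]
  Insert 2 (step 2): P = [2] / [6];  Q = [1] / [2]
  Insert 3 (step 3): P = [2, 3] / [6];  Q = [1, 3] / [2]
  Insert 1 (step 4): P = [1, 3] / [2] / [6];  Q = [1, 3] / [2] / [4]
  Insert 5 (step 5): P = [1, 3, 5] / [2] / [6];  Q = [1, 3, 5] / [2] / [4]
  Insert 7 (step 6): P = [1, 3, 5, 7] / [2] / [6];  Q = [1, 3, 5, 6] / [2] / [4]
  Insert 4 (step 7): P = [1, 3, 4, 7] / [2, 5] / [6];  Q = [1, 3, 5, 6] / [2, 7] / [4]
Final shape: (4, 2, 1).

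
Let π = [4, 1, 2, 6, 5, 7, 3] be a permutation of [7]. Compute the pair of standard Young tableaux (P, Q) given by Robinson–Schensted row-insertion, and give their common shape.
P = [1, 2, 3, 7] / [4, 5] / [6];  Q = [1, 3, 4, 6] / [2, 5] / [7];  common shape = (4, 2, 1)

Row-insert the values π_1, π_2, … into P one at a time, bumping the leftmost entry strictly greater than the inserted value down to the next row. The recording tableau Q records, in position (i, j), the step at which that cell was added to P.
  Insert 4 (step 1): P = [4];  Q = [1]
  Insert 1 (step 2): P = [1] / [4];  Q = [1] / [2]
  Insert 2 (step 3): P = [1, 2] / [4];  Q = [1, 3] / [2]
  Insert 6 (step 4): P = [1, 2, 6] / [4];  Q = [1, 3, 4] / [2]
  Insert 5 (step 5): P = [1, 2, 5] / [4, 6];  Q = [1, 3, 4] / [2, 5]
  Insert 7 (step 6): P = [1, 2, 5, 7] / [4, 6];  Q = [1, 3, 4, 6] / [2, 5]
  Insert 3 (step 7): P = [1, 2, 3, 7] / [4, 5] / [6];  Q = [1, 3, 4, 6] / [2, 5] / [7]
Final shape: (4, 2, 1).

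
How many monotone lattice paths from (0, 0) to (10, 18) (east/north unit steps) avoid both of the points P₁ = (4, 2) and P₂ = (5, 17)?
Number of paths = 11847351

Inclusion–exclusion. Total paths: C(28, 10) = 13123110. Through P₁: C(6, 4)·C(22, 6) = 1119195. Through P₂: C(22, 5)·C(6, 5) = 158004. Since P₁ is strictly southwest of P₂, a monotone path through both must visit P₁ then P₂; paths through both = C(6, 4)·C(16, 1)·C(6, 5) = 1440. Avoid both = 13123110 − 1119195 − 158004 + 1440 = 11847351.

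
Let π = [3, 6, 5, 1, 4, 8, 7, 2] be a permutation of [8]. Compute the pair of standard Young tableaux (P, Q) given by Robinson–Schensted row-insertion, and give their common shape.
P = [1, 2, 7] / [3, 4, 8] / [5] / [6];  Q = [1, 2, 6] / [3, 5, 7] / [4] / [8];  common shape = (3, 3, 1, 1)

Row-insert the values π_1, π_2, … into P one at a time, bumping the leftmost entry strictly greater than the inserted value down to the next row. The recording tableau Q records, in position (i, j), the step at which that cell was added to P.
  Insert 3 (step 1): P = [3];  Q = [1]
  Insert 6 (step 2): P = [3, 6];  Q = [1, 2]
  Insert 5 (step 3): P = [3, 5] / [6];  Q = [1, 2] / [3]
  Insert 1 (step 4): P = [1, 5] / [3] / [6];  Q = [1, 2] / [3] / [4]
  Insert 4 (step 5): P = [1, 4] / [3, 5] / [6];  Q = [1, 2] / [3, 5] / [4]
  Insert 8 (step 6): P = [1, 4, 8] / [3, 5] / [6];  Q = [1, 2, 6] / [3, 5] / [4]
  Insert 7 (step 7): P = [1, 4, 7] / [3, 5, 8] / [6];  Q = [1, 2, 6] / [3, 5, 7] / [4]
  Insert 2 (step 8): P = [1, 2, 7] / [3, 4, 8] / [5] / [6];  Q = [1, 2, 6] / [3, 5, 7] / [4] / [8]
Final shape: (3, 3, 1, 1).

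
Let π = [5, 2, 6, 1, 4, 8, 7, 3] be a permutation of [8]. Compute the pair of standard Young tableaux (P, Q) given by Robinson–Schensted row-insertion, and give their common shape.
P = [1, 3, 7] / [2, 4, 8] / [5, 6];  Q = [1, 3, 6] / [2, 5, 7] / [4, 8];  common shape = (3, 3, 2)

Row-insert the values π_1, π_2, … into P one at a time, bumping the leftmost entry strictly greater than the inserted value down to the next row. The recording tableau Q records, in position (i, j), the step at which that cell was added to P.
  Insert 5 (step 1): P = [5];  Q = [1]
  Insert 2 (step 2): P = [2] / [5];  Q = [1] / [2]
  Insert 6 (step 3): P = [2, 6] / [5];  Q = [1, 3] / [2]
  Insert 1 (step 4): P = [1, 6] / [2] / [5];  Q = [1, 3] / [2] / [4]
  Insert 4 (step 5): P = [1, 4] / [2, 6] / [5];  Q = [1, 3] / [2, 5] / [4]
  Insert 8 (step 6): P = [1, 4, 8] / [2, 6] / [5];  Q = [1, 3, 6] / [2, 5] / [4]
  Insert 7 (step 7): P = [1, 4, 7] / [2, 6, 8] / [5];  Q = [1, 3, 6] / [2, 5, 7] / [4]
  Insert 3 (step 8): P = [1, 3, 7] / [2, 4, 8] / [5, 6];  Q = [1, 3, 6] / [2, 5, 7] / [4, 8]
Final shape: (3, 3, 2).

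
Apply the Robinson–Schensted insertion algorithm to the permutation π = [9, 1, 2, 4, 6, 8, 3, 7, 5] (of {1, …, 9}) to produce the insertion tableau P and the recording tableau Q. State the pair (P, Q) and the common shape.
P = [1, 2, 3, 5, 7] / [4, 6] / [8] / [9];  Q = [1, 3, 4, 5, 6] / [2, 8] / [7] / [9];  common shape = (5, 2, 1, 1)

Row-insert the values π_1, π_2, … into P one at a time, bumping the leftmost entry strictly greater than the inserted value down to the next row. The recording tableau Q records, in position (i, j), the step at which that cell was added to P.
  Insert 9 (step 1): P = [9];  Q = [1]
  Insert 1 (step 2): P = [1] / [9];  Q = [1] / [2]
  Insert 2 (step 3): P = [1, 2] / [9];  Q = [1, 3] / [2]
  Insert 4 (step 4): P = [1, 2, 4] / [9];  Q = [1, 3, 4] / [2]
  Insert 6 (step 5): P = [1, 2, 4, 6] / [9];  Q = [1, 3, 4, 5] / [2]
  Insert 8 (step 6): P = [1, 2, 4, 6, 8] / [9];  Q = [1, 3, 4, 5, 6] / [2]
  Insert 3 (step 7): P = [1, 2, 3, 6, 8] / [4] / [9];  Q = [1, 3, 4, 5, 6] / [2] / [7]
  Insert 7 (step 8): P = [1, 2, 3, 6, 7] / [4, 8] / [9];  Q = [1, 3, 4, 5, 6] / [2, 8] / [7]
  Insert 5 (step 9): P = [1, 2, 3, 5, 7] / [4, 6] / [8] / [9];  Q = [1, 3, 4, 5, 6] / [2, 8] / [7] / [9]
Final shape: (5, 2, 1, 1).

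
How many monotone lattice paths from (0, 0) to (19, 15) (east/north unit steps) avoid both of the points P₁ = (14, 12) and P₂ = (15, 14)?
Number of paths = 1072208020

Inclusion–exclusion. Total paths: C(34, 19) = 1855967520. Through P₁: C(26, 14)·C(8, 5) = 540831200. Through P₂: C(29, 15)·C(5, 4) = 387793800. Since P₁ is strictly southwest of P₂, a monotone path through both must visit P₁ then P₂; paths through both = C(26, 14)·C(3, 1)·C(5, 4) = 144865500. Avoid both = 1855967520 − 540831200 − 387793800 + 144865500 = 1072208020.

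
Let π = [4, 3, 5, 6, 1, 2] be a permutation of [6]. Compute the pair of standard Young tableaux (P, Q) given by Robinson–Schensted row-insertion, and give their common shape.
P = [1, 2, 6] / [3, 5] / [4];  Q = [1, 3, 4] / [2, 6] / [5];  common shape = (3, 2, 1)

Row-insert the values π_1, π_2, … into P one at a time, bumping the leftmost entry strictly greater than the inserted value down to the next row. The recording tableau Q records, in position (i, j), the step at which that cell was added to P.
  Insert 4 (step 1): P = [4];  Q = [1]
  Insert 3 (step 2): P = [3] / [4];  Q = [1] / [2]
  Insert 5 (step 3): P = [3, 5] / [4];  Q = [1, 3] / [2]
  Insert 6 (step 4): P = [3, 5, 6] / [4];  Q = [1, 3, 4] / [2]
  Insert 1 (step 5): P = [1, 5, 6] / [3] / [4];  Q = [1, 3, 4] / [2] / [5]
  Insert 2 (step 6): P = [1, 2, 6] / [3, 5] / [4];  Q = [1, 3, 4] / [2, 6] / [5]
Final shape: (3, 2, 1).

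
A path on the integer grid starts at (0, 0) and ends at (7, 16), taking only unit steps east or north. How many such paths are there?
Number of paths = 245157

A monotone lattice path from (0, 0) to (7, 16) consists of 7 east steps and 16 north steps in some order, so it is determined by which 7 of the 23 steps are east. The count is C(23, 7) = 245157.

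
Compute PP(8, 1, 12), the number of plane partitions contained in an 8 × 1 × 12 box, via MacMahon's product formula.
PP(8, 1, 12) = 125970

Evaluate the triple product over i = 1..8, j = 1..1, k = 1..12. The factors are (2/1) · (3/2) · (4/3) · (5/4) · (6/5) · (7/6) · (8/7) · (9/8) · … (96 factors total). The numerators and denominators telescope so the product is an integer; carrying out the multiplication exactly gives PP(8, 1, 12) = 125970.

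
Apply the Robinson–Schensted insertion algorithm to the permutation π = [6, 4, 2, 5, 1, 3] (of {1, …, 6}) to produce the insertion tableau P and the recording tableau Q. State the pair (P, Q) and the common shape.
P = [1, 3] / [2, 5] / [4] / [6];  Q = [1, 4] / [2, 6] / [3] / [5];  common shape = (2, 2, 1, 1)

Row-insert the values π_1, π_2, … into P one at a time, bumping the leftmost entry strictly greater than the inserted value down to the next row. The recording tableau Q records, in position (i, j), the step at which that cell was added to P.
  Insert 6 (step 1): P = [6];  Q = [1]
  Insert 4 (step 2): P = [4] / [6];  Q = [1] / [2]
  Insert 2 (step 3): P = [2] / [4] / [6];  Q = [1] / [2] / [3]
  Insert 5 (step 4): P = [2, 5] / [4] / [6];  Q = [1, 4] / [2] / [3]
  Insert 1 (step 5): P = [1, 5] / [2] / [4] / [6];  Q = [1, 4] / [2] / [3] / [5]
  Insert 3 (step 6): P = [1, 3] / [2, 5] / [4] / [6];  Q = [1, 4] / [2, 6] / [3] / [5]
Final shape: (2, 2, 1, 1).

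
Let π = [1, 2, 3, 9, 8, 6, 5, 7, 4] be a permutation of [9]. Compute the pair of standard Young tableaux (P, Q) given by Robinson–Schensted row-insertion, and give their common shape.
P = [1, 2, 3, 4, 7] / [5] / [6] / [8] / [9];  Q = [1, 2, 3, 4, 8] / [5] / [6] / [7] / [9];  common shape = (5, 1, 1, 1, 1)

Row-insert the values π_1, π_2, … into P one at a time, bumping the leftmost entry strictly greater than the inserted value down to the next row. The recording tableau Q records, in position (i, j), the step at which that cell was added to P.
  Insert 1 (step 1): P = [1];  Q = [1]
  Insert 2 (step 2): P = [1, 2];  Q = [1, 2]
  Insert 3 (step 3): P = [1, 2, 3];  Q = [1, 2, 3]
  Insert 9 (step 4): P = [1, 2, 3, 9];  Q = [1, 2, 3, 4]
  Insert 8 (step 5): P = [1, 2, 3, 8] / [9];  Q = [1, 2, 3, 4] / [5]
  Insert 6 (step 6): P = [1, 2, 3, 6] / [8] / [9];  Q = [1, 2, 3, 4] / [5] / [6]
  Insert 5 (step 7): P = [1, 2, 3, 5] / [6] / [8] / [9];  Q = [1, 2, 3, 4] / [5] / [6] / [7]
  Insert 7 (step 8): P = [1, 2, 3, 5, 7] / [6] / [8] / [9];  Q = [1, 2, 3, 4, 8] / [5] / [6] / [7]
  Insert 4 (step 9): P = [1, 2, 3, 4, 7] / [5] / [6] / [8] / [9];  Q = [1, 2, 3, 4, 8] / [5] / [6] / [7] / [9]
Final shape: (5, 1, 1, 1, 1).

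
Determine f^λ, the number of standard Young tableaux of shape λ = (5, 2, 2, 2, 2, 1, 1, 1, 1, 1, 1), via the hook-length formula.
# SYT of shape (5, 2, 2, 2, 2, 1, 1, 1, 1, 1, 1) = 1234506

Hook-length formula: f^λ = n! / Π hook(c), product over all cells c of the Young diagram. For λ = (5, 2, 2, 2, 2, 1, 1, 1, 1, 1, 1), n = 19 boxes. Hook lengths by row (left-to-right, top-to-bottom): [15, 8, 3, 2, 1]; [11, 4]; [10, 3]; [9, 2]; [8, 1]; [6]; [5]; [4]; [3]; [2]; [1]. Product of hooks = 98537472000. So f^λ = 19! / 98537472000 = 121645100408832000 / 98537472000 = 1234506.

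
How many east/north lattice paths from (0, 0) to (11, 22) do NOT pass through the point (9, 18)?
Number of paths = 123234345

Total paths from (0, 0) to (11, 22): C(33, 11) = 193536720. Paths through (9, 18): (paths (0, 0) → (9, 18)) × (paths (9, 18) → (11, 22)) = C(27, 9) · C(6, 2) = 4686825 · 15 = 70302375. Avoidance count = 193536720 − 70302375 = 123234345.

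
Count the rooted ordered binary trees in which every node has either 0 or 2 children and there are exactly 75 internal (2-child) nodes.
C_75 = 1221395654430378811828760722007962130791020

These full binary trees are counted by the Catalan number C_n = (1/(n + 1)) · C(2n, n). For n = 75: C_75 = (1/76) · C(150, 75) = 92826069736708789698985814872605121940117520/76 = 1221395654430378811828760722007962130791020.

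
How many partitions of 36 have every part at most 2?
p(36, parts ≤ 2) = 19

Use the recurrence p(n, m) = p(n, m−1) + p(n−m, m): either the largest part is < m (count p(n, m−1)) or the largest part is exactly m (remove one copy of m, count p(n−m, m)). With p(0, ·) = 1 this gives p(36, parts ≤ 2) = 19. (By conjugating Young diagrams, this also counts partitions of 36 into at most 2 parts.)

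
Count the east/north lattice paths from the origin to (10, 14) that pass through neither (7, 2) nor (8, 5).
Number of paths = 1882011

Inclusion–exclusion. Total paths: C(24, 10) = 1961256. Through P₁: C(9, 7)·C(15, 3) = 16380. Through P₂: C(13, 8)·C(11, 2) = 70785. Since P₁ is strictly southwest of P₂, a monotone path through both must visit P₁ then P₂; paths through both = C(9, 7)·C(4, 1)·C(11, 2) = 7920. Avoid both = 1961256 − 16380 − 70785 + 7920 = 1882011.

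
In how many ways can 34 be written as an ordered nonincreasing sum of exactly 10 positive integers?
p(34, 10 parts) = 1204

Partitions of n into exactly k parts are in bijection with partitions of n − k into at most k parts (subtract 1 from each part). So p(34, exactly 10) = p(24, parts ≤ 10). Computing via the recurrence p(m, j) = p(m, j−1) + p(m−j, j) gives 1204.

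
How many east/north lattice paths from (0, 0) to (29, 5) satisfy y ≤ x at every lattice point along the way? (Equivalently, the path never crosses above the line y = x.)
Number of paths = 231880

By the reflection principle (André's argument), the number of monotone paths to (29, 5) with n ≤ m that never go above y = x is C(34, 29) − C(34, 30) = 278256 − 46376 = 231880.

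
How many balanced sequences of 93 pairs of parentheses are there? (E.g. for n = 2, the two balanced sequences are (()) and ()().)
C_93 = 60960876535340415751462563580829648891969728907438000

These balanced parentheses are counted by the Catalan number C_n = (1/(n + 1)) · C(2n, n). For n = 93: C_93 = (1/94) · C(186, 93) = 5730322394321999080637480976597986995845154517299172000/94 = 60960876535340415751462563580829648891969728907438000.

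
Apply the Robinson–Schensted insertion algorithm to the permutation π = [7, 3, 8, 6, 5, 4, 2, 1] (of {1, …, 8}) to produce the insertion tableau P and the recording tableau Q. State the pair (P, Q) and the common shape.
P = [1, 4] / [2, 8] / [3] / [5] / [6] / [7];  Q = [1, 3] / [2, 4] / [5] / [6] / [7] / [8];  common shape = (2, 2, 1, 1, 1, 1)

Row-insert the values π_1, π_2, … into P one at a time, bumping the leftmost entry strictly greater than the inserted value down to the next row. The recording tableau Q records, in position (i, j), the step at which that cell was added to P.
  Insert 7 (step 1): P = [7];  Q = [1]
  Insert 3 (step 2): P = [3] / [7];  Q = [1] / [2]
  Insert 8 (step 3): P = [3, 8] / [7];  Q = [1, 3] / [2]
  Insert 6 (step 4): P = [3, 6] / [7, 8];  Q = [1, 3] / [2, 4]
  Insert 5 (step 5): P = [3, 5] / [6, 8] / [7];  Q = [1, 3] / [2, 4] / [5]
  Insert 4 (step 6): P = [3, 4] / [5, 8] / [6] / [7];  Q = [1, 3] / [2, 4] / [5] / [6]
  Insert 2 (step 7): P = [2, 4] / [3, 8] / [5] / [6] / [7];  Q = [1, 3] / [2, 4] / [5] / [6] / [7]
  Insert 1 (step 8): P = [1, 4] / [2, 8] / [3] / [5] / [6] / [7];  Q = [1, 3] / [2, 4] / [5] / [6] / [7] / [8]
Final shape: (2, 2, 1, 1, 1, 1).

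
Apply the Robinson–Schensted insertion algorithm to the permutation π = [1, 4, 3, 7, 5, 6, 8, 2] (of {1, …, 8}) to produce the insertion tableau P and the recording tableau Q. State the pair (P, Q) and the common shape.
P = [1, 2, 5, 6, 8] / [3, 7] / [4];  Q = [1, 2, 4, 6, 7] / [3, 5] / [8];  common shape = (5, 2, 1)

Row-insert the values π_1, π_2, … into P one at a time, bumping the leftmost entry strictly greater than the inserted value down to the next row. The recording tableau Q records, in position (i, j), the step at which that cell was added to P.
  Insert 1 (step 1): P = [1];  Q = [1]
  Insert 4 (step 2): P = [1, 4];  Q = [1, 2]
  Insert 3 (step 3): P = [1, 3] / [4];  Q = [1, 2] / [3]
  Insert 7 (step 4): P = [1, 3, 7] / [4];  Q = [1, 2, 4] / [3]
  Insert 5 (step 5): P = [1, 3, 5] / [4, 7];  Q = [1, 2, 4] / [3, 5]
  Insert 6 (step 6): P = [1, 3, 5, 6] / [4, 7];  Q = [1, 2, 4, 6] / [3, 5]
  Insert 8 (step 7): P = [1, 3, 5, 6, 8] / [4, 7];  Q = [1, 2, 4, 6, 7] / [3, 5]
  Insert 2 (step 8): P = [1, 2, 5, 6, 8] / [3, 7] / [4];  Q = [1, 2, 4, 6, 7] / [3, 5] / [8]
Final shape: (5, 2, 1).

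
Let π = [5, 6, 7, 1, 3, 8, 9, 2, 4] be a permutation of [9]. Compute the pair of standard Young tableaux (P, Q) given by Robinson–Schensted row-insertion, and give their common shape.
P = [1, 2, 4, 8, 9] / [3, 6, 7] / [5];  Q = [1, 2, 3, 6, 7] / [4, 5, 9] / [8];  common shape = (5, 3, 1)

Row-insert the values π_1, π_2, … into P one at a time, bumping the leftmost entry strictly greater than the inserted value down to the next row. The recording tableau Q records, in position (i, j), the step at which that cell was added to P.
  Insert 5 (step 1): P = [5];  Q = [1]
  Insert 6 (step 2): P = [5, 6];  Q = [1, 2]
  Insert 7 (step 3): P = [5, 6, 7];  Q = [1, 2, 3]
  Insert 1 (step 4): P = [1, 6, 7] / [5];  Q = [1, 2, 3] / [4]
  Insert 3 (step 5): P = [1, 3, 7] / [5, 6];  Q = [1, 2, 3] / [4, 5]
  Insert 8 (step 6): P = [1, 3, 7, 8] / [5, 6];  Q = [1, 2, 3, 6] / [4, 5]
  Insert 9 (step 7): P = [1, 3, 7, 8, 9] / [5, 6];  Q = [1, 2, 3, 6, 7] / [4, 5]
  Insert 2 (step 8): P = [1, 2, 7, 8, 9] / [3, 6] / [5];  Q = [1, 2, 3, 6, 7] / [4, 5] / [8]
  Insert 4 (step 9): P = [1, 2, 4, 8, 9] / [3, 6, 7] / [5];  Q = [1, 2, 3, 6, 7] / [4, 5, 9] / [8]
Final shape: (5, 3, 1).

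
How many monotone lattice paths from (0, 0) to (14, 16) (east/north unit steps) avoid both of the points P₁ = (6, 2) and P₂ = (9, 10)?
Number of paths = 95924919

Inclusion–exclusion. Total paths: C(30, 14) = 145422675. Through P₁: C(8, 6)·C(22, 8) = 8953560. Through P₂: C(19, 9)·C(11, 5) = 42678636. Since P₁ is strictly southwest of P₂, a monotone path through both must visit P₁ then P₂; paths through both = C(8, 6)·C(11, 3)·C(11, 5) = 2134440. Avoid both = 145422675 − 8953560 − 42678636 + 2134440 = 95924919.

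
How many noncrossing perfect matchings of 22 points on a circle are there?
C_11 = 58786

These noncrossing handshakes are counted by the Catalan number C_n = (1/(n + 1)) · C(2n, n). For n = 11: C_11 = (1/12) · C(22, 11) = 705432/12 = 58786.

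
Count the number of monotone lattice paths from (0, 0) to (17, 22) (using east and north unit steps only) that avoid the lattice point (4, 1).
Number of paths = 46381199010

Total paths from (0, 0) to (17, 22): C(39, 17) = 51021117810. Paths through (4, 1): (paths (0, 0) → (4, 1)) × (paths (4, 1) → (17, 22)) = C(5, 4) · C(34, 13) = 5 · 927983760 = 4639918800. Avoidance count = 51021117810 − 4639918800 = 46381199010.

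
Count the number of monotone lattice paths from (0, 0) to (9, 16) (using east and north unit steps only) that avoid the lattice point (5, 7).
Number of paths = 1476695

Total paths from (0, 0) to (9, 16): C(25, 9) = 2042975. Paths through (5, 7): (paths (0, 0) → (5, 7)) × (paths (5, 7) → (9, 16)) = C(12, 5) · C(13, 4) = 792 · 715 = 566280. Avoidance count = 2042975 − 566280 = 1476695.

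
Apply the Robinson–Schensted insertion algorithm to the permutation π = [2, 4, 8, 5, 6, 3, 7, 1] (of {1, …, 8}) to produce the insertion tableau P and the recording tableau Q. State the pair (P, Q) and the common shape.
P = [1, 3, 5, 6, 7] / [2] / [4] / [8];  Q = [1, 2, 3, 5, 7] / [4] / [6] / [8];  common shape = (5, 1, 1, 1)

Row-insert the values π_1, π_2, … into P one at a time, bumping the leftmost entry strictly greater than the inserted value down to the next row. The recording tableau Q records, in position (i, j), the step at which that cell was added to P.
  Insert 2 (step 1): P = [2];  Q = [1]
  Insert 4 (step 2): P = [2, 4];  Q = [1, 2]
  Insert 8 (step 3): P = [2, 4, 8];  Q = [1, 2, 3]
  Insert 5 (step 4): P = [2, 4, 5] / [8];  Q = [1, 2, 3] / [4]
  Insert 6 (step 5): P = [2, 4, 5, 6] / [8];  Q = [1, 2, 3, 5] / [4]
  Insert 3 (step 6): P = [2, 3, 5, 6] / [4] / [8];  Q = [1, 2, 3, 5] / [4] / [6]
  Insert 7 (step 7): P = [2, 3, 5, 6, 7] / [4] / [8];  Q = [1, 2, 3, 5, 7] / [4] / [6]
  Insert 1 (step 8): P = [1, 3, 5, 6, 7] / [2] / [4] / [8];  Q = [1, 2, 3, 5, 7] / [4] / [6] / [8]
Final shape: (5, 1, 1, 1).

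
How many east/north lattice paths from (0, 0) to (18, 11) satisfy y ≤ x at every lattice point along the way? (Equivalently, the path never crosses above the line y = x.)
Number of paths = 14567280

By the reflection principle (André's argument), the number of monotone paths to (18, 11) with n ≤ m that never go above y = x is C(29, 18) − C(29, 19) = 34597290 − 20030010 = 14567280.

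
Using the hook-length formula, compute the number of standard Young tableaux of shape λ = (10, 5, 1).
# SYT of shape (10, 5, 1) = 20020

Hook-length formula: f^λ = n! / Π hook(c), product over all cells c of the Young diagram. For λ = (10, 5, 1), n = 16 boxes. Hook lengths by row (left-to-right, top-to-bottom): [12, 10, 9, 8, 7, 5, 4, 3, 2, 1]; [6, 4, 3, 2, 1]; [1]. Product of hooks = 1045094400. So f^λ = 16! / 1045094400 = 20922789888000 / 1045094400 = 20020.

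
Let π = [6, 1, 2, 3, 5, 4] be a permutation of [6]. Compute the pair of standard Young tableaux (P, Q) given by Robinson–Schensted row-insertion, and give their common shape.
P = [1, 2, 3, 4] / [5] / [6];  Q = [1, 3, 4, 5] / [2] / [6];  common shape = (4, 1, 1)

Row-insert the values π_1, π_2, … into P one at a time, bumping the leftmost entry strictly greater than the inserted value down to the next row. The recording tableau Q records, in position (i, j), the step at which that cell was added to P.
  Insert 6 (step 1): P = [6];  Q = [1]
  Insert 1 (step 2): P = [1] / [6];  Q = [1] / [2]
  Insert 2 (step 3): P = [1, 2] / [6];  Q = [1, 3] / [2]
  Insert 3 (step 4): P = [1, 2, 3] / [6];  Q = [1, 3, 4] / [2]
  Insert 5 (step 5): P = [1, 2, 3, 5] / [6];  Q = [1, 3, 4, 5] / [2]
  Insert 4 (step 6): P = [1, 2, 3, 4] / [5] / [6];  Q = [1, 3, 4, 5] / [2] / [6]
Final shape: (4, 1, 1).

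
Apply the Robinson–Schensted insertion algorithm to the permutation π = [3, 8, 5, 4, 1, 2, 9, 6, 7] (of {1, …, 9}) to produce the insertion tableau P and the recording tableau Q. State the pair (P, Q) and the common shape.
P = [1, 2, 6, 7] / [3, 4, 9] / [5] / [8];  Q = [1, 2, 7, 9] / [3, 6, 8] / [4] / [5];  common shape = (4, 3, 1, 1)

Row-insert the values π_1, π_2, … into P one at a time, bumping the leftmost entry strictly greater than the inserted value down to the next row. The recording tableau Q records, in position (i, j), the step at which that cell was added to P.
  Insert 3 (step 1): P = [3];  Q = [1]
  Insert 8 (step 2): P = [3, 8];  Q = [1, 2]
  Insert 5 (step 3): P = [3, 5] / [8];  Q = [1, 2] / [3]
  Insert 4 (step 4): P = [3, 4] / [5] / [8];  Q = [1, 2] / [3] / [4]
  Insert 1 (step 5): P = [1, 4] / [3] / [5] / [8];  Q = [1, 2] / [3] / [4] / [5]
  Insert 2 (step 6): P = [1, 2] / [3, 4] / [5] / [8];  Q = [1, 2] / [3, 6] / [4] / [5]
  Insert 9 (step 7): P = [1, 2, 9] / [3, 4] / [5] / [8];  Q = [1, 2, 7] / [3, 6] / [4] / [5]
  Insert 6 (step 8): P = [1, 2, 6] / [3, 4, 9] / [5] / [8];  Q = [1, 2, 7] / [3, 6, 8] / [4] / [5]
  Insert 7 (step 9): P = [1, 2, 6, 7] / [3, 4, 9] / [5] / [8];  Q = [1, 2, 7, 9] / [3, 6, 8] / [4] / [5]
Final shape: (4, 3, 1, 1).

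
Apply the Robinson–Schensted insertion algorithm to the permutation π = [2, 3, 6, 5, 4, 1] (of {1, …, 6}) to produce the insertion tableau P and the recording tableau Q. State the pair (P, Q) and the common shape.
P = [1, 3, 4] / [2] / [5] / [6];  Q = [1, 2, 3] / [4] / [5] / [6];  common shape = (3, 1, 1, 1)

Row-insert the values π_1, π_2, … into P one at a time, bumping the leftmost entry strictly greater than the inserted value down to the next row. The recording tableau Q records, in position (i, j), the step at which that cell was added to P.
  Insert 2 (step 1): P = [2];  Q = [1]
  Insert 3 (step 2): P = [2, 3];  Q = [1, 2]
  Insert 6 (step 3): P = [2, 3, 6];  Q = [1, 2, 3]
  Insert 5 (step 4): P = [2, 3, 5] / [6];  Q = [1, 2, 3] / [4]
  Insert 4 (step 5): P = [2, 3, 4] / [5] / [6];  Q = [1, 2, 3] / [4] / [5]
  Insert 1 (step 6): P = [1, 3, 4] / [2] / [5] / [6];  Q = [1, 2, 3] / [4] / [5] / [6]
Final shape: (3, 1, 1, 1).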